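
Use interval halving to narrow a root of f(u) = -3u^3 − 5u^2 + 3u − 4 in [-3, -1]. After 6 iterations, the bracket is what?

[-2.34375, -2.3125]

u = -2 gives f = -6, negative; keep [-3, -2]
u = -2.5 gives f = 4.125, positive; keep [-2.5, -2]
u = -2.25 gives f = -1.890625, negative; keep [-2.5, -2.25]
u = -2.375 gives f = 0.8613, positive; keep [-2.375, -2.25]
u = -2.3125 gives f = -0.5764, negative; keep [-2.375, -2.3125]
u = -2.34375 gives f = 0.1267, positive; keep [-2.34375, -2.3125]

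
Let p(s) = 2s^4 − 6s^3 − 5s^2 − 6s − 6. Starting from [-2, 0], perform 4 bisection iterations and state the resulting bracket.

[-0.875, -0.75]

s = -1 gives p = 3, positive; keep [-1, 0]
s = -0.5 gives p = -3.375, negative; keep [-1, -0.5]
s = -0.75 gives p = -1.148438, negative; keep [-1, -0.75]
s = -0.875 gives p = 0.6138, positive; keep [-0.875, -0.75]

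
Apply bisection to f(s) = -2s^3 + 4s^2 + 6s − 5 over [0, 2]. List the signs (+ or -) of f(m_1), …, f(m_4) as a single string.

m = 1, f(m) = 3 (+); new bracket [0, 1]
m = 0.5, f(m) = -1.25 (−); new bracket [0.5, 1]
m = 0.75, f(m) = 0.90625 (+); new bracket [0.5, 0.75]
m = 0.625, f(m) = -0.1758 (−); new bracket [0.625, 0.75]

+-+-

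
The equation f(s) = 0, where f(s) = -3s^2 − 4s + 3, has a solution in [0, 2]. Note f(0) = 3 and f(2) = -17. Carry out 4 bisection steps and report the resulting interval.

s = 1 gives f = -4, negative; keep [0, 1]
s = 0.5 gives f = 0.25, positive; keep [0.5, 1]
s = 0.75 gives f = -1.6875, negative; keep [0.5, 0.75]
s = 0.625 gives f = -0.6719, negative; keep [0.5, 0.625]

[0.5, 0.625]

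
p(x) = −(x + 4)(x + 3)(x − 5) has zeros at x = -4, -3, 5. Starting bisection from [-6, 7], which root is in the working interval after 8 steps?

5

x = 0.5 gives p = 70.875, positive; keep [0.5, 7]
x = 3.75 gives p = 65.390625, positive; keep [3.75, 7]
x = 5.375 gives p = -29.443359, negative; keep [3.75, 5.375]
x = 4.5625 gives p = 28.3298, positive; keep [4.5625, 5.375]
x = 4.96875 gives p = 2.2334, positive; keep [4.96875, 5.375]
x = 5.171875 gives p = -12.8823, negative; keep [4.96875, 5.171875]
x = 5.0703125 gives p = -5.1469, negative; keep [4.96875, 5.0703125]
x = 5.01953125 gives p = -1.4127, negative; keep [4.96875, 5.01953125]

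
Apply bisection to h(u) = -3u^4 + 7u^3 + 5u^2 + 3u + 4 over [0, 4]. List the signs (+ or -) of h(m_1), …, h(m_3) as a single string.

++-

u = 2 gives h = 38, positive; keep [2, 4]
u = 3 gives h = 4, positive; keep [3, 4]
u = 3.5 gives h = -74.3125, negative; keep [3, 3.5]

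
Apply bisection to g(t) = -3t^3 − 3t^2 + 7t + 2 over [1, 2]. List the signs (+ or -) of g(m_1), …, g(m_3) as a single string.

-+-

g(1.5) = -4.375 < 0, so the root lies in [1, 1.5]
g(1.25) = 0.203125 > 0, so the root lies in [1.25, 1.5]
g(1.375) = -1.845703 < 0, so the root lies in [1.25, 1.375]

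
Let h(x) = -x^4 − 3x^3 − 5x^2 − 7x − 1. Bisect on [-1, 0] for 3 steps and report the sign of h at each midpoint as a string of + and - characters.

++-

midpoint -0.5: h = 1.5625 > 0 → [-0.5, 0]
midpoint -0.25: h = 0.480469 > 0 → [-0.25, 0]
midpoint -0.125: h = -0.19751 < 0 → [-0.25, -0.125]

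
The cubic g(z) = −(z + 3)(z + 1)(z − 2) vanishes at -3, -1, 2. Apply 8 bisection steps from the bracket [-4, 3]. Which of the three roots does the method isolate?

z = -0.5 gives g = 3.125, positive; keep [-0.5, 3]
z = 1.25 gives g = 7.171875, positive; keep [1.25, 3]
z = 2.125 gives g = -2.001953, negative; keep [1.25, 2.125]
z = 1.6875 gives g = 3.9368, positive; keep [1.6875, 2.125]
z = 1.90625 gives g = 1.3368, positive; keep [1.90625, 2.125]
z = 2.015625 gives g = -0.2363, negative; keep [1.90625, 2.015625]
z = 1.9609375 gives g = 0.5738, positive; keep [1.9609375, 2.015625]
z = 1.98828125 gives g = 0.1747, positive; keep [1.98828125, 2.015625]

2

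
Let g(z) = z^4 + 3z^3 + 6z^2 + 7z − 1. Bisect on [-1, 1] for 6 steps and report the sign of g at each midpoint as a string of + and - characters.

m = 0, g(m) = -1 (−); new bracket [0, 1]
m = 0.5, g(m) = 4.4375 (+); new bracket [0, 0.5]
m = 0.25, g(m) = 1.175781 (+); new bracket [0, 0.25]
m = 0.125, g(m) = -0.0251 (−); new bracket [0.125, 0.25]
m = 0.1875, g(m) = 0.5444 (+); new bracket [0.125, 0.1875]
m = 0.15625, g(m) = 0.2523 (+); new bracket [0.125, 0.15625]

-++-++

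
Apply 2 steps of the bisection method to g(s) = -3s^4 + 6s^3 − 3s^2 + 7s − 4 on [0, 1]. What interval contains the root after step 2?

[0.5, 0.75]

g(0.5) = -0.6875 < 0, so the root lies in [0.5, 1]
g(0.75) = 1.144531 > 0, so the root lies in [0.5, 0.75]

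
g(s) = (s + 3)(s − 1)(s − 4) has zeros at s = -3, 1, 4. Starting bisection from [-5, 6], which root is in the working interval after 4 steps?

-3

s = 0.5 gives g = 6.125, positive; keep [-5, 0.5]
s = -2.25 gives g = 15.234375, positive; keep [-5, -2.25]
s = -3.625 gives g = -22.041016, negative; keep [-3.625, -2.25]
s = -2.9375 gives g = 1.7073, positive; keep [-3.625, -2.9375]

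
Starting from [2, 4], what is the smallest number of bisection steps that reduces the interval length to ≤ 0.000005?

19

Width after n steps is 2/2^n. Need 2^n ≥ 2/0.000005 = 400000.
2^18 = 262144 < 400000 ≤ 2^19 = 524288, so n = 19.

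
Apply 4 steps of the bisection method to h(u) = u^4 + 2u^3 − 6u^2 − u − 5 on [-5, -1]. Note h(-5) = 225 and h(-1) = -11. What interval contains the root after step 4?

midpoint -3: h = -29 < 0 → [-5, -3]
midpoint -4: h = 31 > 0 → [-4, -3]
midpoint -3.5: h = -10.6875 < 0 → [-4, -3.5]
midpoint -3.75: h = 6.6602 > 0 → [-3.75, -3.5]

[-3.75, -3.5]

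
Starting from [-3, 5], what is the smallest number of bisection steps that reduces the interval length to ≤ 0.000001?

Width after n steps is 8/2^n. Need 2^n ≥ 8/0.000001 = 8000000.
2^22 = 4194304 < 8000000 ≤ 2^23 = 8388608, so n = 23.

23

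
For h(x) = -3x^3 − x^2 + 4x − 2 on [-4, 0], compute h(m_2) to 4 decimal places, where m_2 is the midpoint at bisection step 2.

-4.0000

h(-2) = 10 > 0, so the root lies in [-2, 0]
h(-1) = -4 < 0, so the root lies in [-2, -1]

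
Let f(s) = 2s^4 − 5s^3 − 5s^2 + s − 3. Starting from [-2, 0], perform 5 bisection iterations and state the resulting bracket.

[-1.1875, -1.125]

s = -1 gives f = -2, negative; keep [-2, -1]
s = -1.5 gives f = 11.25, positive; keep [-1.5, -1]
s = -1.25 gives f = 2.585938, positive; keep [-1.25, -1]
s = -1.125 gives f = -0.1304, negative; keep [-1.25, -1.125]
s = -1.1875 gives f = 1.1116, positive; keep [-1.1875, -1.125]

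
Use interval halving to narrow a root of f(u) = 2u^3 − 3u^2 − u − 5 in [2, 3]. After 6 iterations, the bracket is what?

u = 2.5 gives f = 5, positive; keep [2, 2.5]
u = 2.25 gives f = 0.34375, positive; keep [2, 2.25]
u = 2.125 gives f = -1.480469, negative; keep [2.125, 2.25]
u = 2.1875 gives f = -0.6079, negative; keep [2.1875, 2.25]
u = 2.21875 gives f = -0.1422, negative; keep [2.21875, 2.25]
u = 2.234375 gives f = 0.0983, positive; keep [2.21875, 2.234375]

[2.21875, 2.234375]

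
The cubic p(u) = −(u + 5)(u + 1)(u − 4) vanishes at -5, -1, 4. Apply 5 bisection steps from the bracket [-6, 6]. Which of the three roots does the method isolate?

m = 0, p(m) = 20 (+); new bracket [0, 6]
m = 3, p(m) = 32 (+); new bracket [3, 6]
m = 4.5, p(m) = -26.125 (−); new bracket [3, 4.5]
m = 3.75, p(m) = 10.3906 (+); new bracket [3.75, 4.5]
m = 4.125, p(m) = -5.8457 (−); new bracket [3.75, 4.125]

4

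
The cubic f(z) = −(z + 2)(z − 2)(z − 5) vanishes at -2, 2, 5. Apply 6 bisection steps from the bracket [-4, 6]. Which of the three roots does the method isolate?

-2

m = 1, f(m) = -12 (−); new bracket [-4, 1]
m = -1.5, f(m) = -11.375 (−); new bracket [-4, -1.5]
m = -2.75, f(m) = 27.609375 (+); new bracket [-2.75, -1.5]
m = -2.125, f(m) = 3.6738 (+); new bracket [-2.125, -1.5]
m = -1.8125, f(m) = -4.8699 (−); new bracket [-2.125, -1.8125]
m = -1.96875, f(m) = -0.8643 (−); new bracket [-2.125, -1.96875]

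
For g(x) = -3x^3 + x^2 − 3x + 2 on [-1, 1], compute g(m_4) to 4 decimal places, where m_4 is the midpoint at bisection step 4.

-0.2168

x = 0 gives g = 2, positive; keep [0, 1]
x = 0.5 gives g = 0.375, positive; keep [0.5, 1]
x = 0.75 gives g = -0.953125, negative; keep [0.5, 0.75]
x = 0.625 gives g = -0.2168, negative; keep [0.5, 0.625]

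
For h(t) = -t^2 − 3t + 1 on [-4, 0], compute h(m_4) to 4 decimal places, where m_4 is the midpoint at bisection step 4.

0.1875

m = -2, h(m) = 3 (+); new bracket [-4, -2]
m = -3, h(m) = 1 (+); new bracket [-4, -3]
m = -3.5, h(m) = -0.75 (−); new bracket [-3.5, -3]
m = -3.25, h(m) = 0.1875 (+); new bracket [-3.5, -3.25]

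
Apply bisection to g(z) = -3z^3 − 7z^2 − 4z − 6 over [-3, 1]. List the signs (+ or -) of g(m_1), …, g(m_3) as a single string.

g(-1) = -6 < 0, so the root lies in [-3, -1]
g(-2) = -2 < 0, so the root lies in [-3, -2]
g(-2.5) = 7.125 > 0, so the root lies in [-2.5, -2]

--+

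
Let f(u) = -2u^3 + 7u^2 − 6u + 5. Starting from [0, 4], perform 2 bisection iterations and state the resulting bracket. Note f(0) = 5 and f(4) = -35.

f(2) = 5 > 0, so the root lies in [2, 4]
f(3) = -4 < 0, so the root lies in [2, 3]

[2, 3]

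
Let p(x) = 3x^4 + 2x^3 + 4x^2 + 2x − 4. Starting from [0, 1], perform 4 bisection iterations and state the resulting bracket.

x = 0.5 gives p = -1.5625, negative; keep [0.5, 1]
x = 0.75 gives p = 1.542969, positive; keep [0.5, 0.75]
x = 0.625 gives p = -0.241455, negative; keep [0.625, 0.75]
x = 0.6875 gives p = 0.5857, positive; keep [0.625, 0.6875]

[0.625, 0.6875]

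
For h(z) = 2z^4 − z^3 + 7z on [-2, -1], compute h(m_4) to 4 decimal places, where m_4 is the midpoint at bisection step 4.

h(-1.5) = 3 > 0, so the root lies in [-1.5, -1]
h(-1.25) = -1.914062 < 0, so the root lies in [-1.5, -1.25]
h(-1.375) = 0.123535 > 0, so the root lies in [-1.375, -1.25]
h(-1.3125) = -0.9914 < 0, so the root lies in [-1.375, -1.3125]

-0.9914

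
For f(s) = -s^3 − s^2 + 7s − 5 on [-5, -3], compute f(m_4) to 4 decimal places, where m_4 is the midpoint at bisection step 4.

-1.5723

m = -4, f(m) = 15 (+); new bracket [-4, -3]
m = -3.5, f(m) = 1.125 (+); new bracket [-3.5, -3]
m = -3.25, f(m) = -3.984375 (−); new bracket [-3.5, -3.25]
m = -3.375, f(m) = -1.5723 (−); new bracket [-3.5, -3.375]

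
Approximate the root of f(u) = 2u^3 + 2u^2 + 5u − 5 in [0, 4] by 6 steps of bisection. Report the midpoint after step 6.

f(2) = 29 > 0, so the root lies in [0, 2]
f(1) = 4 > 0, so the root lies in [0, 1]
f(0.5) = -1.75 < 0, so the root lies in [0.5, 1]
f(0.75) = 0.7188 > 0, so the root lies in [0.5, 0.75]
f(0.625) = -0.6055 < 0, so the root lies in [0.625, 0.75]
f(0.6875) = 0.0327 > 0, so the root lies in [0.625, 0.6875]

0.6875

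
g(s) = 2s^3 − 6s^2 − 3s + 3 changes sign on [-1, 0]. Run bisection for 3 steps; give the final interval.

midpoint -0.5: g = 2.75 > 0 → [-1, -0.5]
midpoint -0.75: g = 1.03125 > 0 → [-1, -0.75]
midpoint -0.875: g = -0.308594 < 0 → [-0.875, -0.75]

[-0.875, -0.75]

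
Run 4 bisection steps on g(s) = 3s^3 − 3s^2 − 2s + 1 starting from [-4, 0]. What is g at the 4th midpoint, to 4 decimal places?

m = -2, g(m) = -31 (−); new bracket [-2, 0]
m = -1, g(m) = -3 (−); new bracket [-1, 0]
m = -0.5, g(m) = 0.875 (+); new bracket [-1, -0.5]
m = -0.75, g(m) = -0.4531 (−); new bracket [-0.75, -0.5]

-0.4531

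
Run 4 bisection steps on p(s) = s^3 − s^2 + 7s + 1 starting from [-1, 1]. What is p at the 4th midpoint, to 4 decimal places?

m = 0, p(m) = 1 (+); new bracket [-1, 0]
m = -0.5, p(m) = -2.875 (−); new bracket [-0.5, 0]
m = -0.25, p(m) = -0.828125 (−); new bracket [-0.25, 0]
m = -0.125, p(m) = 0.1074 (+); new bracket [-0.25, -0.125]

0.1074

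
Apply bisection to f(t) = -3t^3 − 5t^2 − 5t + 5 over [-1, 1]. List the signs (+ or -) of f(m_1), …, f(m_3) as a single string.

++-

f(0) = 5 > 0, so the root lies in [0, 1]
f(0.5) = 0.875 > 0, so the root lies in [0.5, 1]
f(0.75) = -2.828125 < 0, so the root lies in [0.5, 0.75]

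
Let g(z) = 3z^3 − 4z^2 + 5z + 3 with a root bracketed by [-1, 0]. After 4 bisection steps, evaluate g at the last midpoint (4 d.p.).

-0.2043

m = -0.5, g(m) = -0.875 (−); new bracket [-0.5, 0]
m = -0.25, g(m) = 1.453125 (+); new bracket [-0.5, -0.25]
m = -0.375, g(m) = 0.404297 (+); new bracket [-0.5, -0.375]
m = -0.4375, g(m) = -0.2043 (−); new bracket [-0.4375, -0.375]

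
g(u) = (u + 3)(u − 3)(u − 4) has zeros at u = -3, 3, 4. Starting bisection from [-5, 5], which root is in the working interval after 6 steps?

-3

g(0) = 36 > 0, so the root lies in [-5, 0]
g(-2.5) = 17.875 > 0, so the root lies in [-5, -2.5]
g(-3.75) = -39.234375 < 0, so the root lies in [-3.75, -2.5]
g(-3.125) = -5.4551 < 0, so the root lies in [-3.125, -2.5]
g(-2.8125) = 7.4246 > 0, so the root lies in [-3.125, -2.8125]
g(-2.96875) = 1.2998 > 0, so the root lies in [-3.125, -2.96875]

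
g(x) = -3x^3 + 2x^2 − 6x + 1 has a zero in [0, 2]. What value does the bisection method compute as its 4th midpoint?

0.125

x = 1 gives g = -6, negative; keep [0, 1]
x = 0.5 gives g = -1.875, negative; keep [0, 0.5]
x = 0.25 gives g = -0.421875, negative; keep [0, 0.25]
x = 0.125 gives g = 0.2754, positive; keep [0.125, 0.25]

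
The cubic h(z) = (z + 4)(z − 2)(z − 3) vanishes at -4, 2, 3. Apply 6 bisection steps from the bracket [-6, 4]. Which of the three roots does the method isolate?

midpoint -1: h = 36 > 0 → [-6, -1]
midpoint -3.5: h = 17.875 > 0 → [-6, -3.5]
midpoint -4.75: h = -39.234375 < 0 → [-4.75, -3.5]
midpoint -4.125: h = -5.4551 < 0 → [-4.125, -3.5]
midpoint -3.8125: h = 7.4246 > 0 → [-4.125, -3.8125]
midpoint -3.96875: h = 1.2998 > 0 → [-4.125, -3.96875]

-4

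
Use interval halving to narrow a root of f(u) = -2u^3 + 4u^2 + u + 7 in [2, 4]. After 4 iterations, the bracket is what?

u = 3 gives f = -8, negative; keep [2, 3]
u = 2.5 gives f = 3.25, positive; keep [2.5, 3]
u = 2.75 gives f = -1.59375, negative; keep [2.5, 2.75]
u = 2.625 gives f = 1.0117, positive; keep [2.625, 2.75]

[2.625, 2.75]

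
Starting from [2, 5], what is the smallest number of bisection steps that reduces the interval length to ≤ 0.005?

10

Width after n steps is 3/2^n. Need 2^n ≥ 3/0.005 = 600.
2^9 = 512 < 600 ≤ 2^10 = 1024, so n = 10.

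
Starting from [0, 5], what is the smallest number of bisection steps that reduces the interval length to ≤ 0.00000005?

Width after n steps is 5/2^n. Need 2^n ≥ 5/0.00000005 = 100000000.
2^26 = 67108864 < 100000000 ≤ 2^27 = 134217728, so n = 27.

27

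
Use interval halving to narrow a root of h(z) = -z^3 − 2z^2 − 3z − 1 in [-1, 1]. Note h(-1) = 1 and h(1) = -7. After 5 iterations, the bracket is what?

[-0.4375, -0.375]

midpoint 0: h = -1 < 0 → [-1, 0]
midpoint -0.5: h = 0.125 > 0 → [-0.5, 0]
midpoint -0.25: h = -0.359375 < 0 → [-0.5, -0.25]
midpoint -0.375: h = -0.1035 < 0 → [-0.5, -0.375]
midpoint -0.4375: h = 0.0134 > 0 → [-0.4375, -0.375]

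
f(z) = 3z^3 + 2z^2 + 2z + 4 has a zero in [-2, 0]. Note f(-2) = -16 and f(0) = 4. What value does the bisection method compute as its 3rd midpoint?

f(-1) = 1 > 0, so the root lies in [-2, -1]
f(-1.5) = -4.625 < 0, so the root lies in [-1.5, -1]
f(-1.25) = -1.234375 < 0, so the root lies in [-1.25, -1]

-1.25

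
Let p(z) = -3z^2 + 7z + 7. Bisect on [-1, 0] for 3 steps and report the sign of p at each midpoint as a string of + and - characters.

p(-0.5) = 2.75 > 0, so the root lies in [-1, -0.5]
p(-0.75) = 0.0625 > 0, so the root lies in [-1, -0.75]
p(-0.875) = -1.421875 < 0, so the root lies in [-0.875, -0.75]

++-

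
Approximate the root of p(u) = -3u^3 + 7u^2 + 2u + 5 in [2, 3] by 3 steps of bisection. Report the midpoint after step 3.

u = 2.5 gives p = 6.875, positive; keep [2.5, 3]
u = 2.75 gives p = 1.046875, positive; keep [2.75, 3]
u = 2.875 gives p = -2.681641, negative; keep [2.75, 2.875]

2.875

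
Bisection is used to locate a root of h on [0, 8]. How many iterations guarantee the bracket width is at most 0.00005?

Width after n steps is 8/2^n. Need 2^n ≥ 8/0.00005 = 160000.
2^17 = 131072 < 160000 ≤ 2^18 = 262144, so n = 18.

18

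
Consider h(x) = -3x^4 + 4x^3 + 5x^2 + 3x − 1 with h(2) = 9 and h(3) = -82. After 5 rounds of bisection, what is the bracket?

m = 2.5, h(m) = -16.9375 (−); new bracket [2, 2.5]
m = 2.25, h(m) = -0.261719 (−); new bracket [2, 2.25]
m = 2.125, h(m) = 5.16333 (+); new bracket [2.125, 2.25]
m = 2.1875, h(m) = 2.6652 (+); new bracket [2.1875, 2.25]
m = 2.21875, h(m) = 1.2574 (+); new bracket [2.21875, 2.25]

[2.21875, 2.25]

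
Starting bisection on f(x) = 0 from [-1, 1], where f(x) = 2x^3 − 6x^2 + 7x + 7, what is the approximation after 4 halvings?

midpoint 0: f = 7 > 0 → [-1, 0]
midpoint -0.5: f = 1.75 > 0 → [-1, -0.5]
midpoint -0.75: f = -2.46875 < 0 → [-0.75, -0.5]
midpoint -0.625: f = -0.207 < 0 → [-0.625, -0.5]

-0.625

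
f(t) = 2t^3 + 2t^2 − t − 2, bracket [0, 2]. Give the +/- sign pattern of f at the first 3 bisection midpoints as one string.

+--

f(1) = 1 > 0, so the root lies in [0, 1]
f(0.5) = -1.75 < 0, so the root lies in [0.5, 1]
f(0.75) = -0.78125 < 0, so the root lies in [0.75, 1]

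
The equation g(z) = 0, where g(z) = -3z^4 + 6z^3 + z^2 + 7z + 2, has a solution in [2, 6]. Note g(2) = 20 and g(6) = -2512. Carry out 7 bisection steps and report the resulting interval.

[2.53125, 2.5625]

g(4) = -338 < 0, so the root lies in [2, 4]
g(3) = -49 < 0, so the root lies in [2, 3]
g(2.5) = 2.3125 > 0, so the root lies in [2.5, 3]
g(2.75) = -17.9805 < 0, so the root lies in [2.5, 2.75]
g(2.625) = -6.6492 < 0, so the root lies in [2.5, 2.625]
g(2.5625) = -1.8907 < 0, so the root lies in [2.5, 2.5625]
g(2.53125) = 0.2781 > 0, so the root lies in [2.53125, 2.5625]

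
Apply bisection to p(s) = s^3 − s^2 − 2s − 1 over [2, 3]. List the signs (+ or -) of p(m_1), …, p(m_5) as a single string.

midpoint 2.5: p = 3.375 > 0 → [2, 2.5]
midpoint 2.25: p = 0.828125 > 0 → [2, 2.25]
midpoint 2.125: p = -0.169922 < 0 → [2.125, 2.25]
midpoint 2.1875: p = 0.3074 > 0 → [2.125, 2.1875]
midpoint 2.15625: p = 0.0634 > 0 → [2.125, 2.15625]

++-++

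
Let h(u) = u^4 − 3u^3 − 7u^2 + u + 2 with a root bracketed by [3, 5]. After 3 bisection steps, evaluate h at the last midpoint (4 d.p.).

-24.2305

u = 4 gives h = -42, negative; keep [4, 5]
u = 4.5 gives h = 1.4375, positive; keep [4, 4.5]
u = 4.25 gives h = -24.230469, negative; keep [4.25, 4.5]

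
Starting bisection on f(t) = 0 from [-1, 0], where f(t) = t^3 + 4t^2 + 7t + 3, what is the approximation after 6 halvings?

midpoint -0.5: f = 0.375 > 0 → [-1, -0.5]
midpoint -0.75: f = -0.421875 < 0 → [-0.75, -0.5]
midpoint -0.625: f = -0.056641 < 0 → [-0.625, -0.5]
midpoint -0.5625: f = 0.1501 > 0 → [-0.625, -0.5625]
midpoint -0.59375: f = 0.0446 > 0 → [-0.625, -0.59375]
midpoint -0.609375: f = -0.0066 < 0 → [-0.609375, -0.59375]

-0.609375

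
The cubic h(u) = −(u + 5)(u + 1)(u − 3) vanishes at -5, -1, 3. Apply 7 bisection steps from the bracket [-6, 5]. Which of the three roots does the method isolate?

3

h(-0.5) = 7.875 > 0, so the root lies in [-0.5, 5]
h(2.25) = 17.671875 > 0, so the root lies in [2.25, 5]
h(3.625) = -24.931641 < 0, so the root lies in [2.25, 3.625]
h(2.9375) = 1.9534 > 0, so the root lies in [2.9375, 3.625]
h(3.28125) = -9.9715 < 0, so the root lies in [2.9375, 3.28125]
h(3.109375) = -3.6449 < 0, so the root lies in [2.9375, 3.109375]
h(3.0234375) = -0.7566 < 0, so the root lies in [2.9375, 3.0234375]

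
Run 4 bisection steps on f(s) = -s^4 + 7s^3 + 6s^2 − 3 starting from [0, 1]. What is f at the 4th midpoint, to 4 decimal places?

0.0442

m = 0.5, f(m) = -0.6875 (−); new bracket [0.5, 1]
m = 0.75, f(m) = 3.011719 (+); new bracket [0.5, 0.75]
m = 0.625, f(m) = 0.900146 (+); new bracket [0.5, 0.625]
m = 0.5625, f(m) = 0.0442 (+); new bracket [0.5, 0.5625]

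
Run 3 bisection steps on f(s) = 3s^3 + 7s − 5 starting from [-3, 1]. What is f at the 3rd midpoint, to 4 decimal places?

f(-1) = -15 < 0, so the root lies in [-1, 1]
f(0) = -5 < 0, so the root lies in [0, 1]
f(0.5) = -1.125 < 0, so the root lies in [0.5, 1]

-1.1250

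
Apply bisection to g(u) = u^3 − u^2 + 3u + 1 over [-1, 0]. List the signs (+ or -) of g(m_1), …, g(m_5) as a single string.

g(-0.5) = -0.875 < 0, so the root lies in [-0.5, 0]
g(-0.25) = 0.171875 > 0, so the root lies in [-0.5, -0.25]
g(-0.375) = -0.318359 < 0, so the root lies in [-0.375, -0.25]
g(-0.3125) = -0.0657 < 0, so the root lies in [-0.3125, -0.25]
g(-0.28125) = 0.0549 > 0, so the root lies in [-0.3125, -0.28125]

-+--+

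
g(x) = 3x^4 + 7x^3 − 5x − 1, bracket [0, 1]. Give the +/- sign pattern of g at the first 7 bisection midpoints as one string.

--+-+++

x = 0.5 gives g = -2.4375, negative; keep [0.5, 1]
x = 0.75 gives g = -0.847656, negative; keep [0.75, 1]
x = 0.875 gives g = 1.072998, positive; keep [0.75, 0.875]
x = 0.8125 gives g = -0.0004, negative; keep [0.8125, 0.875]
x = 0.84375 gives g = 0.5065, positive; keep [0.8125, 0.84375]
x = 0.828125 gives g = 0.2457, positive; keep [0.8125, 0.828125]
x = 0.8203125 gives g = 0.1209, positive; keep [0.8125, 0.8203125]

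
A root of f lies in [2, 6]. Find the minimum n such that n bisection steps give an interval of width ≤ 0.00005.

Width after n steps is 4/2^n. Need 2^n ≥ 4/0.00005 = 80000.
2^16 = 65536 < 80000 ≤ 2^17 = 131072, so n = 17.

17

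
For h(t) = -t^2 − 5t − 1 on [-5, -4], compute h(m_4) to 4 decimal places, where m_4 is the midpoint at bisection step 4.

-0.0977

t = -4.5 gives h = 1.25, positive; keep [-5, -4.5]
t = -4.75 gives h = 0.1875, positive; keep [-5, -4.75]
t = -4.875 gives h = -0.390625, negative; keep [-4.875, -4.75]
t = -4.8125 gives h = -0.0977, negative; keep [-4.8125, -4.75]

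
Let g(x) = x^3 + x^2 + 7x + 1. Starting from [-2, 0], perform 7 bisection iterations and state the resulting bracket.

[-0.15625, -0.140625]

g(-1) = -6 < 0, so the root lies in [-1, 0]
g(-0.5) = -2.375 < 0, so the root lies in [-0.5, 0]
g(-0.25) = -0.703125 < 0, so the root lies in [-0.25, 0]
g(-0.125) = 0.1387 > 0, so the root lies in [-0.25, -0.125]
g(-0.1875) = -0.2839 < 0, so the root lies in [-0.1875, -0.125]
g(-0.15625) = -0.0732 < 0, so the root lies in [-0.15625, -0.125]
g(-0.140625) = 0.0326 > 0, so the root lies in [-0.15625, -0.140625]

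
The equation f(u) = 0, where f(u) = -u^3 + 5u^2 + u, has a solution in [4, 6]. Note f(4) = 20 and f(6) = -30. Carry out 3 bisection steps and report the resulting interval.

f(5) = 5 > 0, so the root lies in [5, 6]
f(5.5) = -9.625 < 0, so the root lies in [5, 5.5]
f(5.25) = -1.640625 < 0, so the root lies in [5, 5.25]

[5, 5.25]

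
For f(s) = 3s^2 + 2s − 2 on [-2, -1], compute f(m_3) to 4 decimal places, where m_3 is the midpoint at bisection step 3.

midpoint -1.5: f = 1.75 > 0 → [-1.5, -1]
midpoint -1.25: f = 0.1875 > 0 → [-1.25, -1]
midpoint -1.125: f = -0.453125 < 0 → [-1.25, -1.125]

-0.4531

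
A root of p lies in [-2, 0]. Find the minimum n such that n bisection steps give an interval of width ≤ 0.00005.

16

Width after n steps is 2/2^n. Need 2^n ≥ 2/0.00005 = 40000.
2^15 = 32768 < 40000 ≤ 2^16 = 65536, so n = 16.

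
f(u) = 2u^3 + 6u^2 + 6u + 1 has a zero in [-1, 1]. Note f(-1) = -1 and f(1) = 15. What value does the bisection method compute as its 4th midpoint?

-0.125

midpoint 0: f = 1 > 0 → [-1, 0]
midpoint -0.5: f = -0.75 < 0 → [-0.5, 0]
midpoint -0.25: f = -0.15625 < 0 → [-0.25, 0]
midpoint -0.125: f = 0.3398 > 0 → [-0.25, -0.125]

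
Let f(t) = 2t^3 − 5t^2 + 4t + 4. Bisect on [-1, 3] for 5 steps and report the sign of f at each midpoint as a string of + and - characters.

+++--

f(1) = 5 > 0, so the root lies in [-1, 1]
f(0) = 4 > 0, so the root lies in [-1, 0]
f(-0.5) = 0.5 > 0, so the root lies in [-1, -0.5]
f(-0.75) = -2.6562 < 0, so the root lies in [-0.75, -0.5]
f(-0.625) = -0.9414 < 0, so the root lies in [-0.625, -0.5]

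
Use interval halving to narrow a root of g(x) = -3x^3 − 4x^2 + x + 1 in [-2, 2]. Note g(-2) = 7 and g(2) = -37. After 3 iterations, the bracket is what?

[0.5, 1]

m = 0, g(m) = 1 (+); new bracket [0, 2]
m = 1, g(m) = -5 (−); new bracket [0, 1]
m = 0.5, g(m) = 0.125 (+); new bracket [0.5, 1]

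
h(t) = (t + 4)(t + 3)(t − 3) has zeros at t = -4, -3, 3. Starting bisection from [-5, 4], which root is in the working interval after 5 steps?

t = -0.5 gives h = -30.625, negative; keep [-0.5, 4]
t = 1.75 gives h = -34.140625, negative; keep [1.75, 4]
t = 2.875 gives h = -5.048828, negative; keep [2.875, 4]
t = 3.4375 gives h = 20.947, positive; keep [2.875, 3.4375]
t = 3.15625 gives h = 6.8837, positive; keep [2.875, 3.15625]

3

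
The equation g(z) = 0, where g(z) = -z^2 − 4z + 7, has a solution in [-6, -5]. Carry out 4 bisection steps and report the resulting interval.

[-5.375, -5.3125]

g(-5.5) = -1.25 < 0, so the root lies in [-5.5, -5]
g(-5.25) = 0.4375 > 0, so the root lies in [-5.5, -5.25]
g(-5.375) = -0.390625 < 0, so the root lies in [-5.375, -5.25]
g(-5.3125) = 0.0273 > 0, so the root lies in [-5.375, -5.3125]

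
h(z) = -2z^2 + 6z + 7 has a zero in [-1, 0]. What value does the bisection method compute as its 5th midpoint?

m = -0.5, h(m) = 3.5 (+); new bracket [-1, -0.5]
m = -0.75, h(m) = 1.375 (+); new bracket [-1, -0.75]
m = -0.875, h(m) = 0.21875 (+); new bracket [-1, -0.875]
m = -0.9375, h(m) = -0.3828 (−); new bracket [-0.9375, -0.875]
m = -0.90625, h(m) = -0.0801 (−); new bracket [-0.90625, -0.875]

-0.90625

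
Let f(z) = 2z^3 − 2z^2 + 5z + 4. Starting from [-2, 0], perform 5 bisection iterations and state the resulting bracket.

[-0.625, -0.5625]

z = -1 gives f = -5, negative; keep [-1, 0]
z = -0.5 gives f = 0.75, positive; keep [-1, -0.5]
z = -0.75 gives f = -1.71875, negative; keep [-0.75, -0.5]
z = -0.625 gives f = -0.3945, negative; keep [-0.625, -0.5]
z = -0.5625 gives f = 0.1987, positive; keep [-0.625, -0.5625]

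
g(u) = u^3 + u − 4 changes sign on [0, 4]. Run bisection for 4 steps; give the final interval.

[1.25, 1.5]

g(2) = 6 > 0, so the root lies in [0, 2]
g(1) = -2 < 0, so the root lies in [1, 2]
g(1.5) = 0.875 > 0, so the root lies in [1, 1.5]
g(1.25) = -0.7969 < 0, so the root lies in [1.25, 1.5]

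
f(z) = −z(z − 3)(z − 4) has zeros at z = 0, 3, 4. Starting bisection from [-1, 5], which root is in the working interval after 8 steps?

0

midpoint 2: f = -4 < 0 → [-1, 2]
midpoint 0.5: f = -4.375 < 0 → [-1, 0.5]
midpoint -0.25: f = 3.453125 > 0 → [-0.25, 0.5]
midpoint 0.125: f = -1.3926 < 0 → [-0.25, 0.125]
midpoint -0.0625: f = 0.7776 > 0 → [-0.0625, 0.125]
midpoint 0.03125: f = -0.3682 < 0 → [-0.0625, 0.03125]
midpoint -0.015625: f = 0.1892 > 0 → [-0.015625, 0.03125]
midpoint 0.0078125: f = -0.0933 < 0 → [-0.015625, 0.0078125]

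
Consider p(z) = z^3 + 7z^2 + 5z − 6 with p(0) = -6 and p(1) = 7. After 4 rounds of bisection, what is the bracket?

m = 0.5, p(m) = -1.625 (−); new bracket [0.5, 1]
m = 0.75, p(m) = 2.109375 (+); new bracket [0.5, 0.75]
m = 0.625, p(m) = 0.103516 (+); new bracket [0.5, 0.625]
m = 0.5625, p(m) = -0.7947 (−); new bracket [0.5625, 0.625]

[0.5625, 0.625]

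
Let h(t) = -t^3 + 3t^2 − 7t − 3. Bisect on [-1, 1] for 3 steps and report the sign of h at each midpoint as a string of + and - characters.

m = 0, h(m) = -3 (−); new bracket [-1, 0]
m = -0.5, h(m) = 1.375 (+); new bracket [-0.5, 0]
m = -0.25, h(m) = -1.046875 (−); new bracket [-0.5, -0.25]

-+-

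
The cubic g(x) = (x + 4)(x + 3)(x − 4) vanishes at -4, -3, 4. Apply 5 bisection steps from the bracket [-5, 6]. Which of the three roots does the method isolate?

4

g(0.5) = -55.125 < 0, so the root lies in [0.5, 6]
g(3.25) = -33.984375 < 0, so the root lies in [3.25, 6]
g(4.625) = 41.103516 > 0, so the root lies in [3.25, 4.625]
g(3.9375) = -3.4417 < 0, so the root lies in [3.9375, 4.625]
g(4.28125) = 16.9588 > 0, so the root lies in [3.9375, 4.28125]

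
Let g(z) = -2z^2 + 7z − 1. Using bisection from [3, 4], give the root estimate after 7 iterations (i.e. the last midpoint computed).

z = 3.5 gives g = -1, negative; keep [3, 3.5]
z = 3.25 gives g = 0.625, positive; keep [3.25, 3.5]
z = 3.375 gives g = -0.15625, negative; keep [3.25, 3.375]
z = 3.3125 gives g = 0.2422, positive; keep [3.3125, 3.375]
z = 3.34375 gives g = 0.0449, positive; keep [3.34375, 3.375]
z = 3.359375 gives g = -0.0552, negative; keep [3.34375, 3.359375]
z = 3.3515625 gives g = -0.005, negative; keep [3.34375, 3.3515625]

3.3515625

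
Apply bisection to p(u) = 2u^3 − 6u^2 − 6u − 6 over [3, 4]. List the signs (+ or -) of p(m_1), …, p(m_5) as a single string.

p(3.5) = -14.75 < 0, so the root lies in [3.5, 4]
p(3.75) = -7.40625 < 0, so the root lies in [3.75, 4]
p(3.875) = -2.972656 < 0, so the root lies in [3.875, 4]
p(3.9375) = -0.5552 < 0, so the root lies in [3.9375, 4]
p(3.96875) = 0.705 > 0, so the root lies in [3.9375, 3.96875]

----+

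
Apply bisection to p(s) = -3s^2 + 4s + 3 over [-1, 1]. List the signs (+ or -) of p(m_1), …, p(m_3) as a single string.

++-

midpoint 0: p = 3 > 0 → [-1, 0]
midpoint -0.5: p = 0.25 > 0 → [-1, -0.5]
midpoint -0.75: p = -1.6875 < 0 → [-0.75, -0.5]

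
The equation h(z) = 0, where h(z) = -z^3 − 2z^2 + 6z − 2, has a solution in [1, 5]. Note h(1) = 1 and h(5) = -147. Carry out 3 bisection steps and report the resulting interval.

[1, 1.5]

m = 3, h(m) = -29 (−); new bracket [1, 3]
m = 2, h(m) = -6 (−); new bracket [1, 2]
m = 1.5, h(m) = -0.875 (−); new bracket [1, 1.5]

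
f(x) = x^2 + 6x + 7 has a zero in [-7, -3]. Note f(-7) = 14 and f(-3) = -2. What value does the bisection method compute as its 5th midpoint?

-4.375

f(-5) = 2 > 0, so the root lies in [-5, -3]
f(-4) = -1 < 0, so the root lies in [-5, -4]
f(-4.5) = 0.25 > 0, so the root lies in [-4.5, -4]
f(-4.25) = -0.4375 < 0, so the root lies in [-4.5, -4.25]
f(-4.375) = -0.1094 < 0, so the root lies in [-4.5, -4.375]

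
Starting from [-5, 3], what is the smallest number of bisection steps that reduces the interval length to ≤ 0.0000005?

Width after n steps is 8/2^n. Need 2^n ≥ 8/0.0000005 = 16000000.
2^23 = 8388608 < 16000000 ≤ 2^24 = 16777216, so n = 24.

24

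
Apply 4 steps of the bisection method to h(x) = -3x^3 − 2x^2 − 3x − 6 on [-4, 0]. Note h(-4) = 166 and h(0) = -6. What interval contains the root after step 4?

m = -2, h(m) = 16 (+); new bracket [-2, 0]
m = -1, h(m) = -2 (−); new bracket [-2, -1]
m = -1.5, h(m) = 4.125 (+); new bracket [-1.5, -1]
m = -1.25, h(m) = 0.4844 (+); new bracket [-1.25, -1]

[-1.25, -1]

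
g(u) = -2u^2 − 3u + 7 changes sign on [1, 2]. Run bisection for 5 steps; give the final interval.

g(1.5) = -2 < 0, so the root lies in [1, 1.5]
g(1.25) = 0.125 > 0, so the root lies in [1.25, 1.5]
g(1.375) = -0.90625 < 0, so the root lies in [1.25, 1.375]
g(1.3125) = -0.3828 < 0, so the root lies in [1.25, 1.3125]
g(1.28125) = -0.127 < 0, so the root lies in [1.25, 1.28125]

[1.25, 1.28125]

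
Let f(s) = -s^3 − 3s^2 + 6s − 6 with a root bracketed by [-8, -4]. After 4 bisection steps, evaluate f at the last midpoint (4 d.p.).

4.9844

s = -6 gives f = 66, positive; keep [-6, -4]
s = -5 gives f = 14, positive; keep [-5, -4]
s = -4.5 gives f = -2.625, negative; keep [-5, -4.5]
s = -4.75 gives f = 4.9844, positive; keep [-4.75, -4.5]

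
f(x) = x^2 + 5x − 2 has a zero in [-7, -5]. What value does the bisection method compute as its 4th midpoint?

x = -6 gives f = 4, positive; keep [-6, -5]
x = -5.5 gives f = 0.75, positive; keep [-5.5, -5]
x = -5.25 gives f = -0.6875, negative; keep [-5.5, -5.25]
x = -5.375 gives f = 0.0156, positive; keep [-5.375, -5.25]

-5.375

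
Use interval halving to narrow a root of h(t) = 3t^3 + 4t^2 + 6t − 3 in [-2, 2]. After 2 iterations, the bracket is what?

h(0) = -3 < 0, so the root lies in [0, 2]
h(1) = 10 > 0, so the root lies in [0, 1]

[0, 1]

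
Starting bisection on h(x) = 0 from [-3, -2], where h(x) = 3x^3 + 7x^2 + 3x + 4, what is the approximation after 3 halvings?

-2.125

x = -2.5 gives h = -6.625, negative; keep [-2.5, -2]
x = -2.25 gives h = -1.484375, negative; keep [-2.25, -2]
x = -2.125 gives h = 0.447266, positive; keep [-2.25, -2.125]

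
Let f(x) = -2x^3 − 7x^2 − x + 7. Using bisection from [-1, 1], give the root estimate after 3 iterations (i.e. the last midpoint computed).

m = 0, f(m) = 7 (+); new bracket [0, 1]
m = 0.5, f(m) = 4.5 (+); new bracket [0.5, 1]
m = 0.75, f(m) = 1.46875 (+); new bracket [0.75, 1]

0.75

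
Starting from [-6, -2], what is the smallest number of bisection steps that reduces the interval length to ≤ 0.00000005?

27

Width after n steps is 4/2^n. Need 2^n ≥ 4/0.00000005 = 80000000.
2^26 = 67108864 < 80000000 ≤ 2^27 = 134217728, so n = 27.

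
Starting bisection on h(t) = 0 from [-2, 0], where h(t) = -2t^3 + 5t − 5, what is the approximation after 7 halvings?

-1.953125

midpoint -1: h = -8 < 0 → [-2, -1]
midpoint -1.5: h = -5.75 < 0 → [-2, -1.5]
midpoint -1.75: h = -3.03125 < 0 → [-2, -1.75]
midpoint -1.875: h = -1.1914 < 0 → [-2, -1.875]
midpoint -1.9375: h = -0.1411 < 0 → [-2, -1.9375]
midpoint -1.96875: h = 0.4179 > 0 → [-1.96875, -1.9375]
midpoint -1.953125: h = 0.1355 > 0 → [-1.953125, -1.9375]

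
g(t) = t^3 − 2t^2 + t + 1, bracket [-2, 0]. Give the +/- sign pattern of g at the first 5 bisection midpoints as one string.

midpoint -1: g = -3 < 0 → [-1, 0]
midpoint -0.5: g = -0.125 < 0 → [-0.5, 0]
midpoint -0.25: g = 0.609375 > 0 → [-0.5, -0.25]
midpoint -0.375: g = 0.291 > 0 → [-0.5, -0.375]
midpoint -0.4375: g = 0.0959 > 0 → [-0.5, -0.4375]

--+++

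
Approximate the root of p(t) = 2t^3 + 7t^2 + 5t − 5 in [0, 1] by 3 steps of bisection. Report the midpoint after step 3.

0.625

midpoint 0.5: p = -0.5 < 0 → [0.5, 1]
midpoint 0.75: p = 3.53125 > 0 → [0.5, 0.75]
midpoint 0.625: p = 1.347656 > 0 → [0.5, 0.625]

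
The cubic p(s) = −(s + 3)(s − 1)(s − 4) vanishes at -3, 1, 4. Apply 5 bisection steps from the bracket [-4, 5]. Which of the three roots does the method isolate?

-3

m = 0.5, p(m) = -6.125 (−); new bracket [-4, 0.5]
m = -1.75, p(m) = -19.765625 (−); new bracket [-4, -1.75]
m = -2.875, p(m) = -3.330078 (−); new bracket [-4, -2.875]
m = -3.4375, p(m) = 14.4392 (+); new bracket [-3.4375, -2.875]
m = -3.15625, p(m) = 4.6474 (+); new bracket [-3.15625, -2.875]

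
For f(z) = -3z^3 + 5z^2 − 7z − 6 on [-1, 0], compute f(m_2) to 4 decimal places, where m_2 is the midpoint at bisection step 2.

3.3281

m = -0.5, f(m) = -0.875 (−); new bracket [-1, -0.5]
m = -0.75, f(m) = 3.328125 (+); new bracket [-0.75, -0.5]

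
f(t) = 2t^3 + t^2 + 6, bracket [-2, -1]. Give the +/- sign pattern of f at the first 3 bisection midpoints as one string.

t = -1.5 gives f = 1.5, positive; keep [-2, -1.5]
t = -1.75 gives f = -1.65625, negative; keep [-1.75, -1.5]
t = -1.625 gives f = 0.058594, positive; keep [-1.75, -1.625]

+-+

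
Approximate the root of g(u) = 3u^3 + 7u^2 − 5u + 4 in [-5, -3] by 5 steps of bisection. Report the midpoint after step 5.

u = -4 gives g = -56, negative; keep [-4, -3]
u = -3.5 gives g = -21.375, negative; keep [-3.5, -3]
u = -3.25 gives g = -8.796875, negative; keep [-3.25, -3]
u = -3.125 gives g = -3.5684, negative; keep [-3.125, -3]
u = -3.0625 gives g = -1.2039, negative; keep [-3.0625, -3]

-3.0625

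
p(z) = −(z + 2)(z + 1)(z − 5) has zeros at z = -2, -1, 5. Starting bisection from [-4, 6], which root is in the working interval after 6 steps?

5

p(1) = 24 > 0, so the root lies in [1, 6]
p(3.5) = 37.125 > 0, so the root lies in [3.5, 6]
p(4.75) = 9.703125 > 0, so the root lies in [4.75, 6]
p(5.375) = -17.6309 < 0, so the root lies in [4.75, 5.375]
p(5.0625) = -2.676 < 0, so the root lies in [4.75, 5.0625]
p(4.90625) = 3.8241 > 0, so the root lies in [4.90625, 5.0625]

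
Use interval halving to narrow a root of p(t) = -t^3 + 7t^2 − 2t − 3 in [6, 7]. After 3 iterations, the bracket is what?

midpoint 6.5: p = 5.125 > 0 → [6.5, 7]
midpoint 6.75: p = -5.109375 < 0 → [6.5, 6.75]
midpoint 6.625: p = 0.208984 > 0 → [6.625, 6.75]

[6.625, 6.75]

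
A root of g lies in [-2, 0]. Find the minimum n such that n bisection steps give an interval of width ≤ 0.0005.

12

Width after n steps is 2/2^n. Need 2^n ≥ 2/0.0005 = 4000.
2^11 = 2048 < 4000 ≤ 2^12 = 4096, so n = 12.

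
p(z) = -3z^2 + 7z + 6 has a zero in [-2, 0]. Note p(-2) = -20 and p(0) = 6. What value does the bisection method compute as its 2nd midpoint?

p(-1) = -4 < 0, so the root lies in [-1, 0]
p(-0.5) = 1.75 > 0, so the root lies in [-1, -0.5]

-0.5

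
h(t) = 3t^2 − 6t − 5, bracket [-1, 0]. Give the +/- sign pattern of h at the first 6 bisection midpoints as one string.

h(-0.5) = -1.25 < 0, so the root lies in [-1, -0.5]
h(-0.75) = 1.1875 > 0, so the root lies in [-0.75, -0.5]
h(-0.625) = -0.078125 < 0, so the root lies in [-0.75, -0.625]
h(-0.6875) = 0.543 > 0, so the root lies in [-0.6875, -0.625]
h(-0.65625) = 0.2295 > 0, so the root lies in [-0.65625, -0.625]
h(-0.640625) = 0.075 > 0, so the root lies in [-0.640625, -0.625]

-+-+++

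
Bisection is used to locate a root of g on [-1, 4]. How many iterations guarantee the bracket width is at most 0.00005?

17

Width after n steps is 5/2^n. Need 2^n ≥ 5/0.00005 = 100000.
2^16 = 65536 < 100000 ≤ 2^17 = 131072, so n = 17.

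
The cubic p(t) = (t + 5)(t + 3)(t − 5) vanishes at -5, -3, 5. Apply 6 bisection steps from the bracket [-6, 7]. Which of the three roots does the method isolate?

5

p(0.5) = -86.625 < 0, so the root lies in [0.5, 7]
p(3.75) = -73.828125 < 0, so the root lies in [3.75, 7]
p(5.375) = 32.583984 > 0, so the root lies in [3.75, 5.375]
p(4.5625) = -31.6384 < 0, so the root lies in [4.5625, 5.375]
p(4.96875) = -2.4825 < 0, so the root lies in [4.96875, 5.375]
p(5.171875) = 14.2868 > 0, so the root lies in [4.96875, 5.171875]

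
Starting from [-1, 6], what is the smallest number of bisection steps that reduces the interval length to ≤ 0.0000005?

24

Width after n steps is 7/2^n. Need 2^n ≥ 7/0.0000005 = 14000000.
2^23 = 8388608 < 14000000 ≤ 2^24 = 16777216, so n = 24.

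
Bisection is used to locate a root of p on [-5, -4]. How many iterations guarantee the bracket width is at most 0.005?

8

Width after n steps is 1/2^n. Need 2^n ≥ 1/0.005 = 200.
2^7 = 128 < 200 ≤ 2^8 = 256, so n = 8.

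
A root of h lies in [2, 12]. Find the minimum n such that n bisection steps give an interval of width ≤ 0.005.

11

Width after n steps is 10/2^n. Need 2^n ≥ 10/0.005 = 2000.
2^10 = 1024 < 2000 ≤ 2^11 = 2048, so n = 11.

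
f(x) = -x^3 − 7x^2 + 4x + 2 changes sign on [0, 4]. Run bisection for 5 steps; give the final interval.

[0.75, 0.875]

x = 2 gives f = -26, negative; keep [0, 2]
x = 1 gives f = -2, negative; keep [0, 1]
x = 0.5 gives f = 2.125, positive; keep [0.5, 1]
x = 0.75 gives f = 0.6406, positive; keep [0.75, 1]
x = 0.875 gives f = -0.5293, negative; keep [0.75, 0.875]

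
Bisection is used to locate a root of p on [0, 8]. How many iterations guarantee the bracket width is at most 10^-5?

20

Width after n steps is 8/2^n. Need 2^n ≥ 8/10^-5 = 800000.
2^19 = 524288 < 800000 ≤ 2^20 = 1048576, so n = 20.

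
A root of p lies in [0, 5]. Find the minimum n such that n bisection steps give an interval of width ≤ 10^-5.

Width after n steps is 5/2^n. Need 2^n ≥ 5/10^-5 = 500000.
2^18 = 262144 < 500000 ≤ 2^19 = 524288, so n = 19.

19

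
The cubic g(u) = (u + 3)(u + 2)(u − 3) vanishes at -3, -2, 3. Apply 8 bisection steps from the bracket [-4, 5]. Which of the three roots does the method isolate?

3

m = 0.5, g(m) = -21.875 (−); new bracket [0.5, 5]
m = 2.75, g(m) = -6.828125 (−); new bracket [2.75, 5]
m = 3.875, g(m) = 35.341797 (+); new bracket [2.75, 3.875]
m = 3.3125, g(m) = 10.4797 (+); new bracket [2.75, 3.3125]
m = 3.03125, g(m) = 0.9483 (+); new bracket [2.75, 3.03125]
m = 2.890625, g(m) = -3.151 (−); new bracket [2.890625, 3.03125]
m = 2.9609375, g(m) = -1.1551 (−); new bracket [2.9609375, 3.03125]
m = 2.99609375, g(m) = -0.117 (−); new bracket [2.99609375, 3.03125]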